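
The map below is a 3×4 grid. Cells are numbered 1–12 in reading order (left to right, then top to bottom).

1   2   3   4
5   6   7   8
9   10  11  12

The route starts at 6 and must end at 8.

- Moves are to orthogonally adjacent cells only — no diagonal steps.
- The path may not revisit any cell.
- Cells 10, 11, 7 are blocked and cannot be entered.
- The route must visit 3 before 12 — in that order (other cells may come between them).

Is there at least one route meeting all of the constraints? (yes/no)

no

12 must be visited but has only one open neighbour (8), and it is neither the start nor the goal — the route would have to enter and leave through 8, re-entering it.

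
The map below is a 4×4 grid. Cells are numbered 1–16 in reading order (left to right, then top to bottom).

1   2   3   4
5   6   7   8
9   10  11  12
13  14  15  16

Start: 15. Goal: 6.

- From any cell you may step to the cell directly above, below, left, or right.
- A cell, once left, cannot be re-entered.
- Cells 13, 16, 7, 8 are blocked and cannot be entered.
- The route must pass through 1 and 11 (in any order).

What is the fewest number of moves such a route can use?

Any route passes through 1 and 11 in some order between 15 and 6. Summing Manhattan distances along each leg and taking the cheapest ordering (15 → 11 → 1 → 6) gives a lower bound of 1 + 4 + 2 = 7 moves.
A route of 7 moves achieves this: 15 → 11 → 10 → 9 → 5 → 1 → 2 → 6.
Since 7 matches the lower bound, it is optimal.

7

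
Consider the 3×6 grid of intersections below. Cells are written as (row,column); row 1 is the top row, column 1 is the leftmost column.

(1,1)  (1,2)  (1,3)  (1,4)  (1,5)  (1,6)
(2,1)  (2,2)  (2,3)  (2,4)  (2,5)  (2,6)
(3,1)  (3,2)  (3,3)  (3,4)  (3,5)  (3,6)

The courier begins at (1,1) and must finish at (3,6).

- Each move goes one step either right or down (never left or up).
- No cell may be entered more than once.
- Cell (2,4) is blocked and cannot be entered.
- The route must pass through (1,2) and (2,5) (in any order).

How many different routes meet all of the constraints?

A right/down-only route from (1,1) to (3,6) makes exactly 2 down-moves and 5 right-moves in some order.
With no other constraints that would be C(7,2) = 21 routes.
A monotone route can only reach the required cells in the order (1,2), (2,5), so split there and multiply the segment counts (each segment already excludes blocked cells): (1,1)→(1,2): 1; (1,2)→(2,5): 1; (2,5)→(3,6): 2; product = 2.
That gives 2 routes.

2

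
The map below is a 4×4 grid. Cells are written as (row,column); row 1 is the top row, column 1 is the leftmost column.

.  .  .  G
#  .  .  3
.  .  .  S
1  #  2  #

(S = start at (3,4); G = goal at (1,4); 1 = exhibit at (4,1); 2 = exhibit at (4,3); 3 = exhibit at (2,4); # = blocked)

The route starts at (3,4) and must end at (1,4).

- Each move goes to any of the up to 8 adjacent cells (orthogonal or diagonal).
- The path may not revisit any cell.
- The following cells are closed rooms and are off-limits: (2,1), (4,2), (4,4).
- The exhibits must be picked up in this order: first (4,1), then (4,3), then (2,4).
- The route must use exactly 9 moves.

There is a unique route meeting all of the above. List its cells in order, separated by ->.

(3,4) -> (2,3) -> (2,2) -> (3,1) -> (4,1) -> (3,2) -> (4,3) -> (3,3) -> (2,4) -> (1,4)

The waypoints must appear in the order (4,1), (4,3), (2,4), with no cell reused.
Route from (3,4): up-left 1 to (2,3), left 1 to (2,2), down-left 1 to (3,1), down 1 to (4,1), up-right 1 to (3,2), down-right 1 to (4,3), up 1 to (3,3), up-right 1 to (2,4), up 1 to (1,4) — 9 moves in all.
Check: order respected (1 at step 4, 2 at step 6, 3 at step 8); 9 moves as required.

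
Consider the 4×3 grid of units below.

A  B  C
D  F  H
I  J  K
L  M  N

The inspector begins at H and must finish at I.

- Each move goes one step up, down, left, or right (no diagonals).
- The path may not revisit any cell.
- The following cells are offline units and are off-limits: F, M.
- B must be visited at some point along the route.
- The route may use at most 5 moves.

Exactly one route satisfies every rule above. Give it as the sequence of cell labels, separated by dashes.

H - C - B - A - D - I

Any route must reach B and still end at I within 5 moves, so the order of the required stops is forced.
Route from H: up 1 to C, left 2 to A, down 2 to I — 5 moves in all.
Check: all required cells visited; 5 ≤ 5 moves.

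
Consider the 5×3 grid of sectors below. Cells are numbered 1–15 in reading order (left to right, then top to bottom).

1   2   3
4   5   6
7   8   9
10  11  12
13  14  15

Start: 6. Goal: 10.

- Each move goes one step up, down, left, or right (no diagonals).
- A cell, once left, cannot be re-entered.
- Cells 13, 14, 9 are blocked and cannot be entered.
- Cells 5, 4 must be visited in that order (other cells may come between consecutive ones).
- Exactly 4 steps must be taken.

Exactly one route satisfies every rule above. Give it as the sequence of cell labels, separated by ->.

6 -> 5 -> 4 -> 7 -> 10

The waypoints must appear in the order 5, 4, with no cell reused.
Route from 6: 2× left (reaching 4), 2× down (reaching 10) — 4 moves in all.
Check: order respected (5 at step 1, 4 at step 2); 4 moves as required.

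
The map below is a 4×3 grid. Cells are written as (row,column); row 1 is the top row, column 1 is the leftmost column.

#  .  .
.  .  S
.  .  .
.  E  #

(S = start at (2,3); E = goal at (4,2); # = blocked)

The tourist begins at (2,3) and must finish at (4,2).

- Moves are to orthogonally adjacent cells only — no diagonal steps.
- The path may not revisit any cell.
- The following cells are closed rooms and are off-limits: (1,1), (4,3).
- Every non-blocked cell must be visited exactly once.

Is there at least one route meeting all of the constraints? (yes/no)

Exhausting the options from (2,3), every branch either dead-ends against blocked cells, would have to re-enter a cell already used, or reaches the goal with a constraint still unmet.

no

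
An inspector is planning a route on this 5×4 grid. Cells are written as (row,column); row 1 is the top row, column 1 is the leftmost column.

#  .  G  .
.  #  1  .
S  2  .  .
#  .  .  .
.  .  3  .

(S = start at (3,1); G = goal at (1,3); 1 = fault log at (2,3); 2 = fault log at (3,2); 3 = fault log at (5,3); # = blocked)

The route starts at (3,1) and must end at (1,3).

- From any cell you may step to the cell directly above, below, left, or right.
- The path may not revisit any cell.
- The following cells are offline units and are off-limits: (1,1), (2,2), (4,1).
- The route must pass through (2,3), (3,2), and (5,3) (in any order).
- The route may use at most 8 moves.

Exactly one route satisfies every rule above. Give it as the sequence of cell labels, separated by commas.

(3,1), (3,2), (4,2), (5,2), (5,3), (4,3), (3,3), (2,3), (1,3)

The budget equals the shortest possible length, so every move has to be on a shortest route through the required cells.
Route from (3,1): right to (3,2), 2× down (reaching (5,2)), right to (5,3), 4× up (reaching (1,3)) — 8 moves in all.
Check: all required cells visited; 8 ≤ 8 moves.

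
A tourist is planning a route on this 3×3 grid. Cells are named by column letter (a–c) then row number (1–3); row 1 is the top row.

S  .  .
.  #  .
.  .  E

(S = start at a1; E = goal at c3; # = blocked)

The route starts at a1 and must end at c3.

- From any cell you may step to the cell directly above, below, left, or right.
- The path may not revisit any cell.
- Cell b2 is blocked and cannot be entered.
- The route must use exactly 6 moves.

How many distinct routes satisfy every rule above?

Need simple routes of exactly 6 moves from a1 to c3 (Manhattan distance 4, so 1 moves are spent on a detour and 1 undoing it).
No route satisfies every constraint, so the count is 0.

0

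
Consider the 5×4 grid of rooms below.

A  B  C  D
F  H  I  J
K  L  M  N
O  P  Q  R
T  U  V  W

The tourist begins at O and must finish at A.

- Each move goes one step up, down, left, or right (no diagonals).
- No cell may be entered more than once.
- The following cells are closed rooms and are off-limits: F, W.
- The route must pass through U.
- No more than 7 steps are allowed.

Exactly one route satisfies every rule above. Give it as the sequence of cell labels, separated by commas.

O, T, U, P, L, H, B, A

The budget equals the shortest possible length, so every move has to be on a shortest route through the required cells.
Route from O: down 1 to T, right 1 to U, up 4 to B, left 1 to A — 7 moves in all.
Check: all required cells visited; 7 ≤ 7 moves.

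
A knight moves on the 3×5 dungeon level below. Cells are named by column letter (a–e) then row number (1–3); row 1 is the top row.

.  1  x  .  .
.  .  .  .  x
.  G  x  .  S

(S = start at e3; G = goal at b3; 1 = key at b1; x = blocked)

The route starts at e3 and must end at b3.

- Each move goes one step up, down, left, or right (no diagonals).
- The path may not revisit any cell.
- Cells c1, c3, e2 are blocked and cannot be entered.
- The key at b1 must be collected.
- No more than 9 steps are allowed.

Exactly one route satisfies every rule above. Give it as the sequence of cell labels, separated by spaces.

e3 d3 d2 c2 b2 b1 a1 a2 a3 b3

The budget equals the shortest possible length, so every move has to be on a shortest route through the required cells.
Route from e3: left 1 to d3, up 1 to d2, left 2 to b2, up 1 to b1, left 1 to a1, down 2 to a3, right 1 to b3 — 9 moves in all.
Check: all required cells visited; 9 ≤ 9 moves.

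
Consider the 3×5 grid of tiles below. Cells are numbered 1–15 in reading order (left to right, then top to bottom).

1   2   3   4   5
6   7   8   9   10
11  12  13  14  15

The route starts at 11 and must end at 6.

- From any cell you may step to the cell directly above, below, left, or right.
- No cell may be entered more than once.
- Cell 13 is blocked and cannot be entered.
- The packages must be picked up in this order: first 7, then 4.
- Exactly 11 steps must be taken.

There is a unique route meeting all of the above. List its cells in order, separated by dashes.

The waypoints must appear in the order 7, 4, with no cell reused.
Route from 11: right to 12, up to 7, 3× right (reaching 10), up to 5, 4× left (reaching 1), down to 6 — 11 moves in all.
Check: order respected (7 at step 2, 4 at step 7); 11 moves as required.

11 - 12 - 7 - 8 - 9 - 10 - 5 - 4 - 3 - 2 - 1 - 6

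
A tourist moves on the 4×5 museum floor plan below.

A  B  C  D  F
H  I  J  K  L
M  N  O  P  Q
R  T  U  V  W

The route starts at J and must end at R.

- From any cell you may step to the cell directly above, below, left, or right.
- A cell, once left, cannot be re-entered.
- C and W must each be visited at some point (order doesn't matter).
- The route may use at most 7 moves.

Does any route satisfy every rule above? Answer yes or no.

Even ignoring the no-revisit rule, getting from J to R, taking the cheapest ordering J → C → W → R needs at least 1 + 5 + 4 = 10 moves (Manhattan distance per leg), which exceeds the 7-move limit.

no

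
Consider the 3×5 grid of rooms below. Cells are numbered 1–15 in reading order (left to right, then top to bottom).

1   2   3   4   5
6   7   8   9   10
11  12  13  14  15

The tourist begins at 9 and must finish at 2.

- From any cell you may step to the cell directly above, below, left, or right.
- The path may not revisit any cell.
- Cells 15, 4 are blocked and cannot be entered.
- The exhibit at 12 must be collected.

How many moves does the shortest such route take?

5

Any route passes through 12 somewhere between 9 and 2. Summing Manhattan distances along the two legs (9 → 12 → 2) gives a lower bound of 3 + 2 = 5 moves.
A route of 5 moves achieves this: 9 → 14 → 13 → 12 → 7 → 2.
Since 5 matches the lower bound, it is optimal.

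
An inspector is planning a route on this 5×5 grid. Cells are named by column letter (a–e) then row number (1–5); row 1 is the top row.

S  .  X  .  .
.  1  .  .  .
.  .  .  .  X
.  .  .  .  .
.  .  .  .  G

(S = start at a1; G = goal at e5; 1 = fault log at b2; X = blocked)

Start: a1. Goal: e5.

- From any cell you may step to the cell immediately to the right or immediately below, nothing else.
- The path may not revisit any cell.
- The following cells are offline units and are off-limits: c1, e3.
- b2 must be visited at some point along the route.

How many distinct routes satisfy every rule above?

A right/down-only route from a1 to e5 makes exactly 4 down-moves and 4 right-moves in some order.
With no other constraints that would be C(8,4) = 70 routes.
Split at b2 and multiply the segment counts (each segment already excludes blocked cells): a1→b2: 2; b2→e5: 16; product = 32.
That gives 32 routes.

32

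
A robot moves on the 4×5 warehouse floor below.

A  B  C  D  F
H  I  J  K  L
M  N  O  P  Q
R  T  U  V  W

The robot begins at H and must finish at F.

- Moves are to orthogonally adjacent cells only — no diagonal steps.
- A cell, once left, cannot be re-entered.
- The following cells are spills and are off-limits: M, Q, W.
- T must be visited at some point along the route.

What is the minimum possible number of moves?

Any route passes through T somewhere between H and F. Summing Manhattan distances along the two legs (H → T → F) gives a lower bound of 3 + 6 = 9 moves.
A route of 9 moves achieves this: H → I → N → T → U → O → J → C → D → F.
Since 9 matches the lower bound, it is optimal.

9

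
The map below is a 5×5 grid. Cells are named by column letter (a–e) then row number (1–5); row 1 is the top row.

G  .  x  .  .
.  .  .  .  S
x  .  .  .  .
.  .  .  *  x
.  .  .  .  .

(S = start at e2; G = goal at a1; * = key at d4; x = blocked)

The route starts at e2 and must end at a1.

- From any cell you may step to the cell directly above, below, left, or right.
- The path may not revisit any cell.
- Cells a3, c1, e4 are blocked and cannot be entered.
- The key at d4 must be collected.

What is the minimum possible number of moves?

Any route passes through d4 somewhere between e2 and a1. Summing Manhattan distances along the two legs (e2 → d4 → a1) gives a lower bound of 3 + 6 = 9 moves.
A route of 9 moves achieves this: e2 → e3 → d3 → d4 → c4 → c3 → c2 → b2 → b1 → a1.
Since 9 matches the lower bound, it is optimal.

9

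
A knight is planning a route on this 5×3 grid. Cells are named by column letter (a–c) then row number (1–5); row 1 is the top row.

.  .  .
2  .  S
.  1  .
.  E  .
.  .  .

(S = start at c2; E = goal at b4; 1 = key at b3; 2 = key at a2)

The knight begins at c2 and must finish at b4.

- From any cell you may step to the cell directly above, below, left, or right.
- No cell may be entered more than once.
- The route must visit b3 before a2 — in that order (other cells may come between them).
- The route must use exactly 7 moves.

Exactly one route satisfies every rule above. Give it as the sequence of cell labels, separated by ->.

The waypoints must appear in the order b3, a2, with no cell reused.
Route from c2: down to c3, left to b3, up to b2, left to a2, 2× down (reaching a4), right to b4 — 7 moves in all.
Check: order respected (1 at step 2, 2 at step 4); 7 moves as required.

c2 -> c3 -> b3 -> b2 -> a2 -> a3 -> a4 -> b4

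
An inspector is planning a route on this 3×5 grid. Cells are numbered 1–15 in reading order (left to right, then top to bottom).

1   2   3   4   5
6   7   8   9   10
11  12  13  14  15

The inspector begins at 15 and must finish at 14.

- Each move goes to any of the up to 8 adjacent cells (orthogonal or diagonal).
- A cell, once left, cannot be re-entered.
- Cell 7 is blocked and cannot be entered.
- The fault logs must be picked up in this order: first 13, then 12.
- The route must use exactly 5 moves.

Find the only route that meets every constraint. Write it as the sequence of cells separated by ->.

The waypoints must appear in the order 13, 12, with no cell reused.
Route from 15: up-left 1 to 9, down-left 1 to 13, left 1 to 12, up-right 1 to 8, down-right 1 to 14 — 5 moves in all.
Check: order respected (13 at step 2, 12 at step 3); 5 moves as required.

15 -> 9 -> 13 -> 12 -> 8 -> 14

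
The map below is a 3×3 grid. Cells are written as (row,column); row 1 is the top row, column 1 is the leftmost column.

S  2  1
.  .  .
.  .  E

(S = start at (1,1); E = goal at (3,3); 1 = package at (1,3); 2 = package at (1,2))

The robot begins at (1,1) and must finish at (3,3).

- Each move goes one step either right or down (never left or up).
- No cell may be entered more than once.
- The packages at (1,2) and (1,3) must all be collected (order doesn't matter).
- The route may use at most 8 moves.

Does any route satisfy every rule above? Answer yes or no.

yes

One route that works: (1,1) → (1,2) → (1,3) → (2,3) → (3,3).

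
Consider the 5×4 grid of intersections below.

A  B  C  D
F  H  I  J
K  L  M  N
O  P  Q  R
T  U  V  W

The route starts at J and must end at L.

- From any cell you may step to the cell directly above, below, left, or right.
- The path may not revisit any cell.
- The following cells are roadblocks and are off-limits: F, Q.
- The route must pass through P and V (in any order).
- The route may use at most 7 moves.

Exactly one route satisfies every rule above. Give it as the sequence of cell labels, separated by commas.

The budget equals the shortest possible length, so every move has to be on a shortest route through the required cells.
Route from J: down 3 to W, left 2 to U, up 2 to L — 7 moves in all.
Check: all required cells visited; 7 ≤ 7 moves.

J, N, R, W, V, U, P, L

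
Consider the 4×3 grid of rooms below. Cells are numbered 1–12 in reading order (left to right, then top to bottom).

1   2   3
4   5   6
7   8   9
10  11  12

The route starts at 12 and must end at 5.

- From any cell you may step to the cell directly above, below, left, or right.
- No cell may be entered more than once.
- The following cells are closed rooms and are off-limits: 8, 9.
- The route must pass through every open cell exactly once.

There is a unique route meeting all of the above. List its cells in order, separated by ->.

12 -> 11 -> 10 -> 7 -> 4 -> 1 -> 2 -> 3 -> 6 -> 5

Need to visit all 10 open cells exactly once, starting at 12 and ending at 5.
Cell 7 has only two open neighbours (4 and 10), so the path must pass straight through it: one of those is the cell it's entered from and the other is where it exits.
Route from 12: 2× left (reaching 10), 3× up (reaching 1), 2× right (reaching 3), down to 6, left to 5 — 9 moves in all.
Check: all 10 open cells covered.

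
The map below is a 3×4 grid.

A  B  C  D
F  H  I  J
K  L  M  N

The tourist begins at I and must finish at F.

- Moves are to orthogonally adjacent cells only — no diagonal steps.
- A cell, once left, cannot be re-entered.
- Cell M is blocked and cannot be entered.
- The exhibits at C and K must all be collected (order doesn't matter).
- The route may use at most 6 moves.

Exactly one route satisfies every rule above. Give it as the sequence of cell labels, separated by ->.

The budget equals the shortest possible length, so every move has to be on a shortest route through the required cells.
Route from I: up to C, left to B, 2× down (reaching L), left to K, up to F — 6 moves in all.
Check: all required cells visited; 6 ≤ 6 moves.

I -> C -> B -> H -> L -> K -> F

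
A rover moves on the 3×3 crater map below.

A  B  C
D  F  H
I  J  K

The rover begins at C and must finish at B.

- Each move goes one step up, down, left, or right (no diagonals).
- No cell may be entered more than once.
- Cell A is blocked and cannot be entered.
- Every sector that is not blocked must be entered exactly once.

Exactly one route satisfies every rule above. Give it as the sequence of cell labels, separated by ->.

Need to visit all 8 open cells exactly once, starting at C and ending at B.
Cell D has only two open neighbours (I and F), so the path must pass straight through it: one of those is the cell it's entered from and the other is where it exits.
Route from C: 2× down (reaching K), 2× left (reaching I), up to D, right to F, up to B — 7 moves in all.
Check: all 8 open cells covered.

C -> H -> K -> J -> I -> D -> F -> B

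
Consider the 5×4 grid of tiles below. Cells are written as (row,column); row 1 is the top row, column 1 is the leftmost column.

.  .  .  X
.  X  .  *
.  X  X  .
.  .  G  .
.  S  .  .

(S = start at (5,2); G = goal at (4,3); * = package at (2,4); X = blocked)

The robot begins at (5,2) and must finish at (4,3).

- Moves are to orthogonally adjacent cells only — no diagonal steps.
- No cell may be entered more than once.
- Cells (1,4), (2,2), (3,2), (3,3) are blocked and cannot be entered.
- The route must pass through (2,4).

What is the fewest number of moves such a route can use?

Any route passes through (2,4) somewhere between (5,2) and (4,3). Summing Manhattan distances along the two legs ((5,2) → (2,4) → (4,3)) gives a lower bound of 5 + 3 = 8 moves.
The shortest route satisfying every rule uses 12 moves: (5,2) → (4,2) → (4,1) → (3,1) → (2,1) → (1,1) → (1,2) → (1,3) → (2,3) → (2,4) → (3,4) → (4,4) → (4,3).
The bound of 8 isn't tight here; checking systematically, no route of length 8 through 11 satisfies every constraint (on a 4-connected grid the length of any start-to-goal walk has the same parity as the Manhattan bound, so only lengths 8, 10, 12, … need checking), so 12 is the minimum.

12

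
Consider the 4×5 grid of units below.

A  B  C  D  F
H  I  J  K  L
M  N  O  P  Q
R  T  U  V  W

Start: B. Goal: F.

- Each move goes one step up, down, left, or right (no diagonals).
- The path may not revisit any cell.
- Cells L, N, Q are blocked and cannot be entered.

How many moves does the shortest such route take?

3

The Manhattan distance from B to F is |1−1| + |2−5| = 3, so at least 3 moves are needed.
A route of 3 moves achieves this: B → C → D → F.
Since 3 matches the lower bound, it is optimal.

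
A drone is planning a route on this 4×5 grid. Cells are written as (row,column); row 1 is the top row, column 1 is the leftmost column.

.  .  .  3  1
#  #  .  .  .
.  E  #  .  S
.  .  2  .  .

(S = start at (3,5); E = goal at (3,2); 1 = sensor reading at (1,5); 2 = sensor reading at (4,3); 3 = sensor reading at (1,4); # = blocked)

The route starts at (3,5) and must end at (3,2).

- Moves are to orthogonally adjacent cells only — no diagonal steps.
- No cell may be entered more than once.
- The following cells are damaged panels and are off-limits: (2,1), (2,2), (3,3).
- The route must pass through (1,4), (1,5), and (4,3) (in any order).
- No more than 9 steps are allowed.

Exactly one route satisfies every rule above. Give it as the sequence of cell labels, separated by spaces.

Any route must reach (1,4), (1,5), and (4,3) and still end at (3,2) within 9 moves, so the order of the required stops is forced.
Route from (3,5): 2× up (reaching (1,5)), left to (1,4), 3× down (reaching (4,4)), 2× left (reaching (4,2)), up to (3,2) — 9 moves in all.
Check: all required cells visited; 9 ≤ 9 moves.

(3,5) (2,5) (1,5) (1,4) (2,4) (3,4) (4,4) (4,3) (4,2) (3,2)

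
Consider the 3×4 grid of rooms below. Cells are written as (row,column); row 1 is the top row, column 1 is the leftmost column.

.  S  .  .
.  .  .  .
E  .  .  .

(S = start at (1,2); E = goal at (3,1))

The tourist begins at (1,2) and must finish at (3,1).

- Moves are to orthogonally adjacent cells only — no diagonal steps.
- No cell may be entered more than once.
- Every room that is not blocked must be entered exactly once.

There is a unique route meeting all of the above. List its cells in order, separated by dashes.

(1,2) - (1,1) - (2,1) - (2,2) - (2,3) - (1,3) - (1,4) - (2,4) - (3,4) - (3,3) - (3,2) - (3,1)

Need to visit all 12 open cells exactly once, starting at (1,2) and ending at (3,1).
Cell (1,1) has only two open neighbours ((2,1) and (1,2)), so the path must pass straight through it: one of those is the cell it's entered from and the other is where it exits.
Route from (1,2): left 1 to (1,1), down 1 to (2,1), right 2 to (2,3), up 1 to (1,3), right 1 to (1,4), down 2 to (3,4), left 3 to (3,1) — 11 moves in all.
Check: all 12 open cells covered.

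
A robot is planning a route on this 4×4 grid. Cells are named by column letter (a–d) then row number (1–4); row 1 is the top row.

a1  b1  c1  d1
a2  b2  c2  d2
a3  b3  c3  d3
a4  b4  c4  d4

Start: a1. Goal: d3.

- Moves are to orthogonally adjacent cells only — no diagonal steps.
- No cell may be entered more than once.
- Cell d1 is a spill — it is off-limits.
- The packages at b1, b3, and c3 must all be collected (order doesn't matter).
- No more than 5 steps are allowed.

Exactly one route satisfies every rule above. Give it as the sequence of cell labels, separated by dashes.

The 5-move cap with required stops at b1, b3, c3 leaves no slack for detours.
Route from a1: right to b1, 2× down (reaching b3), 2× right (reaching d3) — 5 moves in all.
Check: all required cells visited; 5 ≤ 5 moves.

a1 - b1 - b2 - b3 - c3 - d3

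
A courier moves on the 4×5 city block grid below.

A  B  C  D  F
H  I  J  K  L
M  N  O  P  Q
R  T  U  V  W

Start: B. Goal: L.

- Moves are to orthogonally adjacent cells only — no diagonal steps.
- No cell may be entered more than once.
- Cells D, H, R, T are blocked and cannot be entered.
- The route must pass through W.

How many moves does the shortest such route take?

Any route passes through W somewhere between B and L. Summing Manhattan distances along the two legs (B → W → L) gives a lower bound of 6 + 2 = 8 moves.
A route of 8 moves achieves this: B → I → N → O → U → V → W → Q → L.
Since 8 matches the lower bound, it is optimal.

8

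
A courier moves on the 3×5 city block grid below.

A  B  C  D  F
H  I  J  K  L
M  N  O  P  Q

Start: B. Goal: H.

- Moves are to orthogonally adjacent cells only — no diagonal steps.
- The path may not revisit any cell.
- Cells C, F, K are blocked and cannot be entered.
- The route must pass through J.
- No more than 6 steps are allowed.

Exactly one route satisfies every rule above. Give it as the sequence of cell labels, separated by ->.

B -> I -> J -> O -> N -> M -> H

The budget equals the shortest possible length, so every move has to be on a shortest route through the required cells.
Route from B: down to I, right to J, down to O, 2× left (reaching M), up to H — 6 moves in all.
Check: all required cells visited; 6 ≤ 6 moves.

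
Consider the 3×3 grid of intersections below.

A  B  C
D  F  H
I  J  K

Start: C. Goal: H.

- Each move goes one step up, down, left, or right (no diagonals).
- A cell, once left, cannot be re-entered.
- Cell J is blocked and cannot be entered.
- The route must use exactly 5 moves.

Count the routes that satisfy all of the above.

Need simple routes of exactly 5 moves from C to H (Manhattan distance 1, so 2 moves are spent on a detour and 2 undoing it).
Enumerating: C B A D F H.
That gives 1 route.

1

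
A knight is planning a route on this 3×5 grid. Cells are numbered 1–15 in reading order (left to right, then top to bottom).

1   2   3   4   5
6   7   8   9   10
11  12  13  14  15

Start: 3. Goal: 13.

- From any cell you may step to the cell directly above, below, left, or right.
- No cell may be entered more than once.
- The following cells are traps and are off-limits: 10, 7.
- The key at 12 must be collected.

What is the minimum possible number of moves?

6

Any route passes through 12 somewhere between 3 and 13. Summing Manhattan distances along the two legs (3 → 12 → 13) gives a lower bound of 3 + 1 = 4 moves.
The shortest route satisfying every rule uses 6 moves: 3 → 2 → 1 → 6 → 11 → 12 → 13.
The no-revisit rule (legs can't share cells) pushes the minimum above the 4-move bound; an exhaustive check rules out every length from 4 to 5, leaving 6 as the minimum.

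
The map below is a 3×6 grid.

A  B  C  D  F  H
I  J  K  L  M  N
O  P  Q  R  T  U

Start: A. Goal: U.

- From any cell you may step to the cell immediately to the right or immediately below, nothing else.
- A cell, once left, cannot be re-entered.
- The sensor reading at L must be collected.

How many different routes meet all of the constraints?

12

A right/down-only route from A to U makes exactly 2 down-moves and 5 right-moves in some order.
With no other constraints that would be C(7,2) = 21 routes.
Split at L and multiply the segment counts: A→L: 4; L→U: 3; product = 12.
That gives 12 routes.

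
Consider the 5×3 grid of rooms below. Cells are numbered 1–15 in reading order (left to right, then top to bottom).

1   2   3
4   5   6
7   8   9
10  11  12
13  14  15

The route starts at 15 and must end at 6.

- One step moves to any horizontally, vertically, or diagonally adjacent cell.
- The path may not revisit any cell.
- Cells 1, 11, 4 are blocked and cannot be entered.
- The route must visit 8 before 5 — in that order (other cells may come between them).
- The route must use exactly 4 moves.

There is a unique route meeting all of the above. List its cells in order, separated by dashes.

15 - 12 - 8 - 5 - 6

The waypoints must appear in the order 8, 5, with no cell reused.
Route from 15: up to 12, up-left to 8, up to 5, right to 6 — 4 moves in all.
Check: order respected (8 at step 2, 5 at step 3); 4 moves as required.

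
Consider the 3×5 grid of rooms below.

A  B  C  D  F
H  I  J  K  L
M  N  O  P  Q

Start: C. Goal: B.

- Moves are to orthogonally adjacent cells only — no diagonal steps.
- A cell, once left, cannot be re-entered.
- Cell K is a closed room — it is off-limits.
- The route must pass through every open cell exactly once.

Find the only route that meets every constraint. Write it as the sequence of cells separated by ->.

C -> D -> F -> L -> Q -> P -> O -> J -> I -> N -> M -> H -> A -> B

Need to visit all 14 open cells exactly once, starting at C and ending at B.
Cell D has only two open neighbours (C and F), so the path must pass straight through it: one of those is the cell it's entered from and the other is where it exits.
Route from C: right 2 to F, down 2 to Q, left 2 to O, up 1 to J, left 1 to I, down 1 to N, left 1 to M, up 2 to A, right 1 to B — 13 moves in all.
Check: all 14 open cells covered.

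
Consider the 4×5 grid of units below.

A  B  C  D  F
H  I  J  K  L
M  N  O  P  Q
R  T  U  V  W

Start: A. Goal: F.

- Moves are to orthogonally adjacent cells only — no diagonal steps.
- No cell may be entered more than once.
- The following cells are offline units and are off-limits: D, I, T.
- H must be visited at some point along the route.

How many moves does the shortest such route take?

8

Any route passes through H somewhere between A and F. Summing Manhattan distances along the two legs (A → H → F) gives a lower bound of 1 + 5 = 6 moves.
That bound ignores the blocked cells. Measuring each leg by the fewest moves that actually steer around them (A→H: 1; H→F: 7) raises the lower bound to 8.
A route of 8 moves exists: A → H → M → N → O → J → K → L → F.
Since 8 matches that lower bound, it is optimal.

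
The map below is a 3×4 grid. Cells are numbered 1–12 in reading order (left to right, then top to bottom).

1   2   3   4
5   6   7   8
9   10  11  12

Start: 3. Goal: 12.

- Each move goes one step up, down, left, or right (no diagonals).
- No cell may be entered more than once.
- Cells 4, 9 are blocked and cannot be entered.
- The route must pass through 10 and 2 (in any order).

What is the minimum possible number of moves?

Any route passes through 10 and 2 in some order between 3 and 12. Summing Manhattan distances along each leg and taking the cheapest ordering (3 → 2 → 10 → 12) gives a lower bound of 1 + 2 + 2 = 5 moves.
A route of 5 moves achieves this: 3 → 2 → 6 → 10 → 11 → 12.
Since 5 matches the lower bound, it is optimal.

5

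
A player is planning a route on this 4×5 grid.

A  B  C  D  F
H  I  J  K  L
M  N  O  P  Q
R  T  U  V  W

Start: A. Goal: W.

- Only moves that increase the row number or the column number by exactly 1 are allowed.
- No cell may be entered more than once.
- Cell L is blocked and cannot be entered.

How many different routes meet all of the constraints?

A right/down-only route from A to W makes exactly 3 down-moves and 4 right-moves in some order.
With no other constraints that would be C(7,3) = 35 routes.
Subtract routes through each blocked cell (inclusion–exclusion for overlaps): − through L: 5 → 30.
That gives 30 routes.

30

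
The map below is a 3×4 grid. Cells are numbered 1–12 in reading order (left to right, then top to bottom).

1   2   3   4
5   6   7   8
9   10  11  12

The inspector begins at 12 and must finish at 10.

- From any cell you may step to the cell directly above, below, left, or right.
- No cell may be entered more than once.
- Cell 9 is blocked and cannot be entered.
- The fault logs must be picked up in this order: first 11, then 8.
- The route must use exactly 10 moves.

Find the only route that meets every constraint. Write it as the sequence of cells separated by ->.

The waypoints must appear in the order 11, 8, with no cell reused.
Route from 12: left 1 to 11, up 1 to 7, right 1 to 8, up 1 to 4, left 3 to 1, down 1 to 5, right 1 to 6, down 1 to 10 — 10 moves in all.
Check: order respected (11 at step 1, 8 at step 3); 10 moves as required.

12 -> 11 -> 7 -> 8 -> 4 -> 3 -> 2 -> 1 -> 5 -> 6 -> 10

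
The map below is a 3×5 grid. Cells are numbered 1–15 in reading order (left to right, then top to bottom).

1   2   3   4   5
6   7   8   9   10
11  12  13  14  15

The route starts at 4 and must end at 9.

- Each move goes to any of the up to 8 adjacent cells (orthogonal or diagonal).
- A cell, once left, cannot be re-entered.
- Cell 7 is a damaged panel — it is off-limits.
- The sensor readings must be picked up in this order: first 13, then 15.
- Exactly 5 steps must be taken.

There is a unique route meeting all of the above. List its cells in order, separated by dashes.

4 - 8 - 13 - 14 - 15 - 9

The waypoints must appear in the order 13, 15, with no cell reused.
Route from 4: down-left to 8, down to 13, 2× right (reaching 15), up-left to 9 — 5 moves in all.
Check: order respected (13 at step 2, 15 at step 4); 5 moves as required.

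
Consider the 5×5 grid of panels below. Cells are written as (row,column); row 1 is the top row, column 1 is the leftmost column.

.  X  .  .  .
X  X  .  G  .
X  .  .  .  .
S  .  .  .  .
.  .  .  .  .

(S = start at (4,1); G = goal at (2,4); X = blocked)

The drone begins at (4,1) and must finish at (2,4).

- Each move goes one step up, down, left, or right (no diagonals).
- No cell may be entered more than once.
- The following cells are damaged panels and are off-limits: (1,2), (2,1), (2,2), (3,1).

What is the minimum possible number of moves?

5

The Manhattan distance from (4,1) to (2,4) is |4−2| + |1−4| = 5, so at least 5 moves are needed.
A route of 5 moves achieves this: (4,1) → (4,2) → (3,2) → (3,3) → (2,3) → (2,4).
Since 5 matches the lower bound, it is optimal.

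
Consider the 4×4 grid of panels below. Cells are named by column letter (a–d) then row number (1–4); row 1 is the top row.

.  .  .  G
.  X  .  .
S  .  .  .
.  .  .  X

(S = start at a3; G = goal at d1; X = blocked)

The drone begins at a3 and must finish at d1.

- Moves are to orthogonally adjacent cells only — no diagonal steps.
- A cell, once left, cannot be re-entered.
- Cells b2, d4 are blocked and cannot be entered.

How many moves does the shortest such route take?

The Manhattan distance from a3 to d1 is |3−1| + |1−4| = 5, so at least 5 moves are needed.
A route of 5 moves achieves this: a3 → a2 → a1 → b1 → c1 → d1.
Since 5 matches the lower bound, it is optimal.

5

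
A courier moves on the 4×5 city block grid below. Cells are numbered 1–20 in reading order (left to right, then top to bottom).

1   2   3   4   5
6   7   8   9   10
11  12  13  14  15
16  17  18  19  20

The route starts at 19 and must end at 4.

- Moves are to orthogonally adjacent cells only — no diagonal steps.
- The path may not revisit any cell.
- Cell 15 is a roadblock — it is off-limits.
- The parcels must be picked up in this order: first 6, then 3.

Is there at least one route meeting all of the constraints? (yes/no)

One route that works: 19 → 14 → 9 → 8 → 7 → 6 → 1 → 2 → 3 → 4.

yes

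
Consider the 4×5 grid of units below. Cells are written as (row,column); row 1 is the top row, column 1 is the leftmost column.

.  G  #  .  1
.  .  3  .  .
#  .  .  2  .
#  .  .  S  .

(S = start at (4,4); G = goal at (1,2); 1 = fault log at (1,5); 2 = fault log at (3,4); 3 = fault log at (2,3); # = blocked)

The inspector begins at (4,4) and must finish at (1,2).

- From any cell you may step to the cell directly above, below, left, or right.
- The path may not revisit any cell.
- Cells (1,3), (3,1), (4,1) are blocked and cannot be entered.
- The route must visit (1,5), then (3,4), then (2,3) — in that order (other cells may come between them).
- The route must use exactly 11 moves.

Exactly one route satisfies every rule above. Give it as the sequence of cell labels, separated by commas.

(4,4), (4,5), (3,5), (2,5), (1,5), (1,4), (2,4), (3,4), (3,3), (2,3), (2,2), (1,2)

The waypoints must appear in the order (1,5), (3,4), (2,3), with no cell reused.
Route from (4,4): right to (4,5), 3× up (reaching (1,5)), left to (1,4), 2× down (reaching (3,4)), left to (3,3), up to (2,3), left to (2,2), up to (1,2) — 11 moves in all.
Check: order respected (1 at step 4, 2 at step 7, 3 at step 9); 11 moves as required.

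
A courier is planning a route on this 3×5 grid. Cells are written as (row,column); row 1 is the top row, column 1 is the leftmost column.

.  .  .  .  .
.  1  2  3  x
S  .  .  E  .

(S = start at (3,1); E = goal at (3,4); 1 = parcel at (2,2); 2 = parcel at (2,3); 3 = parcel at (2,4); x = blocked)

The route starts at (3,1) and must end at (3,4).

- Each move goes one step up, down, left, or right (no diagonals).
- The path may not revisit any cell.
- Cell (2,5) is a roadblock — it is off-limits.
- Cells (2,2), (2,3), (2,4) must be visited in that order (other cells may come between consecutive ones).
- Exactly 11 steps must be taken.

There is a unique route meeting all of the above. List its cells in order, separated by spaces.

(3,1) (2,1) (1,1) (1,2) (2,2) (3,2) (3,3) (2,3) (1,3) (1,4) (2,4) (3,4)

The waypoints must appear in the order (2,2), (2,3), (2,4), with no cell reused.
Route from (3,1): up 2 to (1,1), right 1 to (1,2), down 2 to (3,2), right 1 to (3,3), up 2 to (1,3), right 1 to (1,4), down 2 to (3,4) — 11 moves in all.
Check: order respected (1 at step 4, 2 at step 7, 3 at step 10); 11 moves as required.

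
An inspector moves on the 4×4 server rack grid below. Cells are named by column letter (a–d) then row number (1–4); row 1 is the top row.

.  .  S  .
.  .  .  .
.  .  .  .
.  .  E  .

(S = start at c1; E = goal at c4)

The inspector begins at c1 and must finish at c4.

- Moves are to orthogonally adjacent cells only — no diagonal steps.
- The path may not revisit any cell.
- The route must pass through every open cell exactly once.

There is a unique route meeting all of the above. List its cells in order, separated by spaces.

Need to visit all 16 open cells exactly once, starting at c1 and ending at c4.
Cell d1 has only two open neighbours (d2 and c1), so the path must pass straight through it: one of those is the cell it's entered from and the other is where it exits.
Route from c1: right 1 to d1, down 1 to d2, left 2 to b2, up 1 to b1, left 1 to a1, down 3 to a4, right 1 to b4, up 1 to b3, right 2 to d3, down 1 to d4, left 1 to c4 — 15 moves in all.
Check: all 16 open cells covered.

c1 d1 d2 c2 b2 b1 a1 a2 a3 a4 b4 b3 c3 d3 d4 c4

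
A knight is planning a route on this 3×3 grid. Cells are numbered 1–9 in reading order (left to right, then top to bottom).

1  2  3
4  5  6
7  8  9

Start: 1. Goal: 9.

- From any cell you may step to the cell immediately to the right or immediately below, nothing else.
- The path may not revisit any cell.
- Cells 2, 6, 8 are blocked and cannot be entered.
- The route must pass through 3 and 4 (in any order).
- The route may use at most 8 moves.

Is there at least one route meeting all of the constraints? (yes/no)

4 is below but to the left of 3: going 3 → 4 would need a leftward move and 4 → 3 an upward move, so no right/down-only route can visit both required cells.

no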